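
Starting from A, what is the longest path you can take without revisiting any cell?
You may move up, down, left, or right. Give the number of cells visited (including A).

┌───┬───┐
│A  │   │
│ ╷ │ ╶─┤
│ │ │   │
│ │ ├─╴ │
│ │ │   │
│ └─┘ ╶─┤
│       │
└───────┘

Finding longest simple path using DFS:
Start: (0, 0)
Longest path visits 12 cells
Path: A → down → down → down → right → right → up → right → up → left → up → right

Solution:

┌───┬───┐
│A  │↱ B│
│ ╷ │ ╶─┤
│↓│ │↑ ↰│
│ │ ├─╴ │
│↓│ │↱ ↑│
│ └─┘ ╶─┤
│↳ → ↑  │
└───────┘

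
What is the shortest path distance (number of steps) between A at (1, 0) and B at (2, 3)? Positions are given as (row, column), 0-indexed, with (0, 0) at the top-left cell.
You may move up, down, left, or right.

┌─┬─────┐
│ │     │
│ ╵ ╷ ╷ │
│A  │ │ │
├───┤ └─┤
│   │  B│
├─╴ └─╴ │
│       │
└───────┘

Finding path from (1, 0) to (2, 3):
Path: (1,0) → (1,1) → (0,1) → (0,2) → (1,2) → (2,2) → (2,3)
Distance: 6 steps

Solution:

┌─┬─────┐
│ │↱ ↓  │
│ ╵ ╷ ╷ │
│A ↑│↓│ │
├───┤ └─┤
│   │↳ B│
├─╴ └─╴ │
│       │
└───────┘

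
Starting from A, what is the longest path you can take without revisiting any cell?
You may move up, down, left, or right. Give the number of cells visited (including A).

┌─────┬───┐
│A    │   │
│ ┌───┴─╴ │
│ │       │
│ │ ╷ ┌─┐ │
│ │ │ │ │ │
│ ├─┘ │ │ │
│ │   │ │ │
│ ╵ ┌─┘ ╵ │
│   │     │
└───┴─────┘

Finding longest simple path using DFS:
Start: (0, 0)
Longest path visits 18 cells
Path: A → down → down → down → down → right → up → right → up → up → right → right → down → down → down → left → up → up

Solution:

┌─────┬───┐
│A    │   │
│ ┌───┴─╴ │
│↓│  ↱ → ↓│
│ │ ╷ ┌─┐ │
│↓│ │↑│B│↓│
│ ├─┘ │ │ │
│↓│↱ ↑│↑│↓│
│ ╵ ┌─┘ ╵ │
│↳ ↑│  ↑ ↲│
└───┴─────┘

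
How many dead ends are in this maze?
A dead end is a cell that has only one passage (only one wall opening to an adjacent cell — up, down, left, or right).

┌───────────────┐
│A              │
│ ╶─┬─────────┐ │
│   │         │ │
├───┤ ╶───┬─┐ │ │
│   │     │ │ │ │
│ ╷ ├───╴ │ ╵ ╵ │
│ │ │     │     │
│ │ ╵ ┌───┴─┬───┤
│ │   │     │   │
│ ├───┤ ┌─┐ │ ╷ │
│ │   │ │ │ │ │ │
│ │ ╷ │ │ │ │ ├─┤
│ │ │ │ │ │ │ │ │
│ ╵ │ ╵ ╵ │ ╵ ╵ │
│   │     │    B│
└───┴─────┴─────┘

Checking each cell for number of passages:

Dead ends found at positions:
  (1, 1)
  (2, 5)
  (5, 4)
  (5, 7)
  (6, 7)
Total dead ends: 5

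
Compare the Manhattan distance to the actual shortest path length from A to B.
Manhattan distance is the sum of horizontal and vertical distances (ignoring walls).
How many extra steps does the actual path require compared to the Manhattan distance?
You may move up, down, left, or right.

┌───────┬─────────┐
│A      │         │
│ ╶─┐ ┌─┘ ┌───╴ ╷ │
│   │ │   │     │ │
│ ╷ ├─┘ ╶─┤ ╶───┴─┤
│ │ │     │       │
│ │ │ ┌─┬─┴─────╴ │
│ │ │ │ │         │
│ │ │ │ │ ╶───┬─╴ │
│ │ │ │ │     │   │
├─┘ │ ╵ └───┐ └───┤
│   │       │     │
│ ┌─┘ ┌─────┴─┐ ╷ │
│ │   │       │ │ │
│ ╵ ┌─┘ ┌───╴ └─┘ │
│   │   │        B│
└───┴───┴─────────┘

Manhattan distance: |7 - 0| + |8 - 0| = 15
Actual path length: 43
Extra steps: 43 - 15 = 28

Solution:

┌───────┬─────────┐
│A      │↱ → → ↓  │
│ ╶─┐ ┌─┘ ┌───╴ ╷ │
│↳ ↓│ │↱ ↑│↓ ← ↲│ │
│ ╷ ├─┘ ╶─┤ ╶───┴─┤
│ │↓│↱ ↑  │↳ → → ↓│
│ │ │ ┌─┬─┴─────╴ │
│ │↓│↑│ │↓ ← ← ← ↲│
│ │ │ │ │ ╶───┬─╴ │
│ │↓│↑│ │↳ → ↓│   │
├─┘ │ ╵ └───┐ └───┤
│↓ ↲│↑      │↳ → ↓│
│ ┌─┘ ┌─────┴─┐ ╷ │
│↓│↱ ↑│       │ │↓│
│ ╵ ┌─┘ ┌───╴ └─┘ │
│↳ ↑│   │        B│
└───┴───┴─────────┘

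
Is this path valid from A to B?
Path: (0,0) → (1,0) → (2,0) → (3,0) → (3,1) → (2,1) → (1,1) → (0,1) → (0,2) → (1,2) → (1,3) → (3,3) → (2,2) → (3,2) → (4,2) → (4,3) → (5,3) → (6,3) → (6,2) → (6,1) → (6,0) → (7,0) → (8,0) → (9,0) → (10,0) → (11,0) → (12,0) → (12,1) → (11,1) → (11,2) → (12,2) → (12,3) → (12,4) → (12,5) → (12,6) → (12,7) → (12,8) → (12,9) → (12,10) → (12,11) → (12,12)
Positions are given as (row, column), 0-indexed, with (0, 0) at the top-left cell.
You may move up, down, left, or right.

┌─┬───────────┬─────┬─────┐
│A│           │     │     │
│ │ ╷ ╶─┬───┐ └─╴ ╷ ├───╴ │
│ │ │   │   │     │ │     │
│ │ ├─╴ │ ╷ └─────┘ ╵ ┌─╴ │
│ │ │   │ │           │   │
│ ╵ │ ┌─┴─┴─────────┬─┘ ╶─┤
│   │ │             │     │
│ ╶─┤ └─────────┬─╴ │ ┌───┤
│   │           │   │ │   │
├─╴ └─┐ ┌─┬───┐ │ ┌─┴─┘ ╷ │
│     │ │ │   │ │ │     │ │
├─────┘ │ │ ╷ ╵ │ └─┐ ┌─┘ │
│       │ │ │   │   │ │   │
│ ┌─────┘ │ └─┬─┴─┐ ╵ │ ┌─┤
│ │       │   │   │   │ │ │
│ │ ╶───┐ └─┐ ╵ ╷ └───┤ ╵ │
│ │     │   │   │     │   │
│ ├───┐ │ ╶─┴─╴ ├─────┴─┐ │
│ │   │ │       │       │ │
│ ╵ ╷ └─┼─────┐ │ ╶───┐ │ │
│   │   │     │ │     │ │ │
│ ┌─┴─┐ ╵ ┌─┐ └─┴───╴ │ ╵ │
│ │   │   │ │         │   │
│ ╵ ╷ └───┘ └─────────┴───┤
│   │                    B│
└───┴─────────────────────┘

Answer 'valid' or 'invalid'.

Checking path validity:
Result: Invalid move at step 11: cannot move from (1, 3) to (3, 3).

invalid

Correct solution:

┌─┬───────────┬─────┬─────┐
│A│↱ ↓        │     │     │
│ │ ╷ ╶─┬───┐ └─╴ ╷ ├───╴ │
│↓│↑│↳ ↓│   │     │ │     │
│ │ ├─╴ │ ╷ └─────┘ ╵ ┌─╴ │
│↓│↑│↓ ↲│ │           │   │
│ ╵ │ ┌─┴─┴─────────┬─┘ ╶─┤
│↳ ↑│↓│             │     │
│ ╶─┤ └─────────┬─╴ │ ┌───┤
│   │↳ ↓        │   │ │   │
├─╴ └─┐ ┌─┬───┐ │ ┌─┴─┘ ╷ │
│     │↓│ │   │ │ │     │ │
├─────┘ │ │ ╷ ╵ │ └─┐ ┌─┘ │
│↓ ← ← ↲│ │ │   │   │ │   │
│ ┌─────┘ │ └─┬─┴─┐ ╵ │ ┌─┤
│↓│       │   │   │   │ │ │
│ │ ╶───┐ └─┐ ╵ ╷ └───┤ ╵ │
│↓│     │   │   │     │   │
│ ├───┐ │ ╶─┴─╴ ├─────┴─┐ │
│↓│   │ │       │       │ │
│ ╵ ╷ └─┼─────┐ │ ╶───┐ │ │
│↓  │   │     │ │     │ │ │
│ ┌─┴─┐ ╵ ┌─┐ └─┴───╴ │ ╵ │
│↓│↱ ↓│   │ │         │   │
│ ╵ ╷ └───┘ └─────────┴───┤
│↳ ↑│↳ → → → → → → → → → B│
└───┴─────────────────────┘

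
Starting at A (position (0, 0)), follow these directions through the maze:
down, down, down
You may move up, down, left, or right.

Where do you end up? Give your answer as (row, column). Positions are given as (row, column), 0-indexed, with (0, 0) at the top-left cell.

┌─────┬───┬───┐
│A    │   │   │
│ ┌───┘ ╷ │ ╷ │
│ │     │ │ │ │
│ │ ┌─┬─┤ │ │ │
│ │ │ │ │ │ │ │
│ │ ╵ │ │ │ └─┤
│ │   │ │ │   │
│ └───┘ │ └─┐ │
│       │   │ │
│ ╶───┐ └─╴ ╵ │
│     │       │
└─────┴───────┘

Following directions step by step:
Start: (0, 0)
  down: (0, 0) → (1, 0)
  down: (1, 0) → (2, 0)
  down: (2, 0) → (3, 0)
Final position: (3, 0)

Path taken:

┌─────┬───┬───┐
│A    │   │   │
│ ┌───┘ ╷ │ ╷ │
│↓│     │ │ │ │
│ │ ┌─┬─┤ │ │ │
│↓│ │ │ │ │ │ │
│ │ ╵ │ │ │ └─┤
│B│   │ │ │   │
│ └───┘ │ └─┐ │
│       │   │ │
│ ╶───┐ └─╴ ╵ │
│     │       │
└─────┴───────┘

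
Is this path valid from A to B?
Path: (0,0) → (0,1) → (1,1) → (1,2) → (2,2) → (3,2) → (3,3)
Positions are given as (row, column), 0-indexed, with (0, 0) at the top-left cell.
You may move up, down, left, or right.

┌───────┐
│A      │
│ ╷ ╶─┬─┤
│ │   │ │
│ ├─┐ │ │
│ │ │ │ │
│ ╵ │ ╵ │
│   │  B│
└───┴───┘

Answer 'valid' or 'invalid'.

Checking path validity:
Result: All consecutive moves are passable.

valid

Correct solution:

┌───────┐
│A ↓    │
│ ╷ ╶─┬─┤
│ │↳ ↓│ │
│ ├─┐ │ │
│ │ │↓│ │
│ ╵ │ ╵ │
│   │↳ B│
└───┴───┘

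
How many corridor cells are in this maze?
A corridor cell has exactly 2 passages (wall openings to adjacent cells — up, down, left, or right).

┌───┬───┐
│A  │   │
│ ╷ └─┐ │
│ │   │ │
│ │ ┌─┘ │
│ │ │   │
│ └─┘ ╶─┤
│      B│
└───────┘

Counting cells with exactly 2 passages:
Total corridor cells: 10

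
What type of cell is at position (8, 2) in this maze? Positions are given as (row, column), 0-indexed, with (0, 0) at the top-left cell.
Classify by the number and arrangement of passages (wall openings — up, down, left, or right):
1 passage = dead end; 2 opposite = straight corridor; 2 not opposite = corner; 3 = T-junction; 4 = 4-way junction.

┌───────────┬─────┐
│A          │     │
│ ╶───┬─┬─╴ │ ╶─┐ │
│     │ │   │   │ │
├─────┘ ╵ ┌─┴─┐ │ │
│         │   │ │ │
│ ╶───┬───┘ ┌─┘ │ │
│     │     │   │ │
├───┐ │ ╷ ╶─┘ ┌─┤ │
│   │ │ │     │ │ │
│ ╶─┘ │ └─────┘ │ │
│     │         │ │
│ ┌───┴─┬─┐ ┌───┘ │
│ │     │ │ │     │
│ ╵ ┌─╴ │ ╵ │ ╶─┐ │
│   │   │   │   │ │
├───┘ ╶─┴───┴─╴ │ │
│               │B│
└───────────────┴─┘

Checking cell at (8, 2):
Number of passages: 3
Cell type: T-junction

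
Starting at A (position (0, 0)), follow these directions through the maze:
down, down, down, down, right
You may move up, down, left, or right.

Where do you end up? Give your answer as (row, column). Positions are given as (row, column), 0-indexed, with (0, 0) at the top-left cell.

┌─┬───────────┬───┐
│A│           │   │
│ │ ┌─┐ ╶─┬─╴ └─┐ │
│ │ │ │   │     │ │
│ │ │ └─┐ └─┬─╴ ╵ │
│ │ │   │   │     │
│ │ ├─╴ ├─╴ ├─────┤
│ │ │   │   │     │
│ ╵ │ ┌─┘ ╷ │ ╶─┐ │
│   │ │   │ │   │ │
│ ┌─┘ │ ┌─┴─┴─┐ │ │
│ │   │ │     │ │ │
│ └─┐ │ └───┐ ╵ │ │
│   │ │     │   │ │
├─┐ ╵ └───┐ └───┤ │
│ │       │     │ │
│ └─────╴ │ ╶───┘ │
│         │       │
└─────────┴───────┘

Following directions step by step:
Start: (0, 0)
  down: (0, 0) → (1, 0)
  down: (1, 0) → (2, 0)
  down: (2, 0) → (3, 0)
  down: (3, 0) → (4, 0)
  right: (4, 0) → (4, 1)
Final position: (4, 1)

Path taken:

┌─┬───────────┬───┐
│A│           │   │
│ │ ┌─┐ ╶─┬─╴ └─┐ │
│↓│ │ │   │     │ │
│ │ │ └─┐ └─┬─╴ ╵ │
│↓│ │   │   │     │
│ │ ├─╴ ├─╴ ├─────┤
│↓│ │   │   │     │
│ ╵ │ ┌─┘ ╷ │ ╶─┐ │
│↳ B│ │   │ │   │ │
│ ┌─┘ │ ┌─┴─┴─┐ │ │
│ │   │ │     │ │ │
│ └─┐ │ └───┐ ╵ │ │
│   │ │     │   │ │
├─┐ ╵ └───┐ └───┤ │
│ │       │     │ │
│ └─────╴ │ ╶───┘ │
│         │       │
└─────────┴───────┘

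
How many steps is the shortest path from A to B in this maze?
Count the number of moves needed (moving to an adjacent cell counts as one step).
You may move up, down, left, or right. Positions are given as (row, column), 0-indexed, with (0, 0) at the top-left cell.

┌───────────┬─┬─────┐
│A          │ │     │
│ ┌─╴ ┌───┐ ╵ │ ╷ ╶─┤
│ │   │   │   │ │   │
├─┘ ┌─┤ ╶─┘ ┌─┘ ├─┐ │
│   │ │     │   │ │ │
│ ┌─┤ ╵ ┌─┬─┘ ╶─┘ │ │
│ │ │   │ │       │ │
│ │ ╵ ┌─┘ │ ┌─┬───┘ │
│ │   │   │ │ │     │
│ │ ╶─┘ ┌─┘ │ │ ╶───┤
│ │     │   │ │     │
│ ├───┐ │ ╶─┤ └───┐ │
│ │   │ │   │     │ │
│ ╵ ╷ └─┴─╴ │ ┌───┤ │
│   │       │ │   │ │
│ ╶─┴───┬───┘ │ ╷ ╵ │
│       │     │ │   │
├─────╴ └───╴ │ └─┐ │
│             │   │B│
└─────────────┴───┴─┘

Using BFS to find shortest path:
Start: (0, 0), End: (9, 9)
Path found:
(0,0) → (0,1) → (0,2) → (1,2) → (1,1) → (2,1) → (2,0) → (3,0) → (4,0) → (5,0) → (6,0) → (7,0) → (7,1) → (6,1) → (6,2) → (7,2) → (7,3) → (7,4) → (7,5) → (6,5) → (6,4) → (5,4) → (5,5) → (4,5) → (3,5) → (3,6) → (2,6) → (2,7) → (1,7) → (0,7) → (0,8) → (1,8) → (1,9) → (2,9) → (3,9) → (4,9) → (4,8) → (4,7) → (5,7) → (5,8) → (5,9) → (6,9) → (7,9) → (8,9) → (9,9)
Number of steps: 44

Solution:

┌───────────┬─┬─────┐
│A → ↓      │ │↱ ↓  │
│ ┌─╴ ┌───┐ ╵ │ ╷ ╶─┤
│ │↓ ↲│   │   │↑│↳ ↓│
├─┘ ┌─┤ ╶─┘ ┌─┘ ├─┐ │
│↓ ↲│ │     │↱ ↑│ │↓│
│ ┌─┤ ╵ ┌─┬─┘ ╶─┘ │ │
│↓│ │   │ │↱ ↑    │↓│
│ │ ╵ ┌─┘ │ ┌─┬───┘ │
│↓│   │   │↑│ │↓ ← ↲│
│ │ ╶─┘ ┌─┘ │ │ ╶───┤
│↓│     │↱ ↑│ │↳ → ↓│
│ ├───┐ │ ╶─┤ └───┐ │
│↓│↱ ↓│ │↑ ↰│     │↓│
│ ╵ ╷ └─┴─╴ │ ┌───┤ │
│↳ ↑│↳ → → ↑│ │   │↓│
│ ╶─┴───┬───┘ │ ╷ ╵ │
│       │     │ │  ↓│
├─────╴ └───╴ │ └─┐ │
│             │   │B│
└─────────────┴───┴─┘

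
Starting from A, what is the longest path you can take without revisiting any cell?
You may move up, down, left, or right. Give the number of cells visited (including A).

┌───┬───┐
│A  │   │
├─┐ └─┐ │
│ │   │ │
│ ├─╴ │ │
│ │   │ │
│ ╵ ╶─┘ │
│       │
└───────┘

Finding longest simple path using DFS:
Start: (0, 0)
Longest path visits 13 cells
Path: A → right → down → right → down → left → down → right → right → up → up → up → left

Solution:

┌───┬───┐
│A ↓│B ↰│
├─┐ └─┐ │
│ │↳ ↓│↑│
│ ├─╴ │ │
│ │↓ ↲│↑│
│ ╵ ╶─┘ │
│  ↳ → ↑│
└───────┘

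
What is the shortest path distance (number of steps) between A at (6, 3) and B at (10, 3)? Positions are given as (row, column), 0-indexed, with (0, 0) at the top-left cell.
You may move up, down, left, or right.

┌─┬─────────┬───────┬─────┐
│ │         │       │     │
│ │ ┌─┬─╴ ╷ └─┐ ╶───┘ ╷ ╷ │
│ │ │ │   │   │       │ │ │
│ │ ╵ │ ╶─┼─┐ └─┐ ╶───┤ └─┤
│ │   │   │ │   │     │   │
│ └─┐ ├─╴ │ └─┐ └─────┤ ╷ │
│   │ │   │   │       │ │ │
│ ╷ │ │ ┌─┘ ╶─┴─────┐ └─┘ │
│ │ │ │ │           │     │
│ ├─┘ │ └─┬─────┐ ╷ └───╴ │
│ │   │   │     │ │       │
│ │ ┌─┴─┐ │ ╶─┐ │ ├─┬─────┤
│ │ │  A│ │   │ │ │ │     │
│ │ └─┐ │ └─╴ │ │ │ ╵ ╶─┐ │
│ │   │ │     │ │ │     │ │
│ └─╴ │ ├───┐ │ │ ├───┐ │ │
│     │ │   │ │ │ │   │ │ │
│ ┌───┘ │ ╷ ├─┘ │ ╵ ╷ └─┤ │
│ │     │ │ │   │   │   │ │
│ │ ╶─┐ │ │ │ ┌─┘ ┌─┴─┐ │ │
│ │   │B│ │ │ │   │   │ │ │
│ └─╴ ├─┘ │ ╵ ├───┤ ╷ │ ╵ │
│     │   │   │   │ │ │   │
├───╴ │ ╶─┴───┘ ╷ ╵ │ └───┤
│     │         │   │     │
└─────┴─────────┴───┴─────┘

Finding path from (6, 3) to (10, 3):
Path: (6,3) → (7,3) → (8,3) → (9,3) → (10,3)
Distance: 4 steps

Solution:

┌─┬─────────┬───────┬─────┐
│ │         │       │     │
│ │ ┌─┬─╴ ╷ └─┐ ╶───┘ ╷ ╷ │
│ │ │ │   │   │       │ │ │
│ │ ╵ │ ╶─┼─┐ └─┐ ╶───┤ └─┤
│ │   │   │ │   │     │   │
│ └─┐ ├─╴ │ └─┐ └─────┤ ╷ │
│   │ │   │   │       │ │ │
│ ╷ │ │ ┌─┘ ╶─┴─────┐ └─┘ │
│ │ │ │ │           │     │
│ ├─┘ │ └─┬─────┐ ╷ └───╴ │
│ │   │   │     │ │       │
│ │ ┌─┴─┐ │ ╶─┐ │ ├─┬─────┤
│ │ │  A│ │   │ │ │ │     │
│ │ └─┐ │ └─╴ │ │ │ ╵ ╶─┐ │
│ │   │↓│     │ │ │     │ │
│ └─╴ │ ├───┐ │ │ ├───┐ │ │
│     │↓│   │ │ │ │   │ │ │
│ ┌───┘ │ ╷ ├─┘ │ ╵ ╷ └─┤ │
│ │    ↓│ │ │   │   │   │ │
│ │ ╶─┐ │ │ │ ┌─┘ ┌─┴─┐ │ │
│ │   │B│ │ │ │   │   │ │ │
│ └─╴ ├─┘ │ ╵ ├───┤ ╷ │ ╵ │
│     │   │   │   │ │ │   │
├───╴ │ ╶─┴───┘ ╷ ╵ │ └───┤
│     │         │   │     │
└─────┴─────────┴───┴─────┘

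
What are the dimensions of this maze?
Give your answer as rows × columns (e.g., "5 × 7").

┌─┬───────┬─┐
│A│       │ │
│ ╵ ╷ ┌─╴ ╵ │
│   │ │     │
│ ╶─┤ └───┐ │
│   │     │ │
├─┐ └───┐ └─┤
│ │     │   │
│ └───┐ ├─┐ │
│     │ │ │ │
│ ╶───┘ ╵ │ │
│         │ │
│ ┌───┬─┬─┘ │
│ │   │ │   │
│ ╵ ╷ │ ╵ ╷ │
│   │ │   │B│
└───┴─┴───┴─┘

Counting the maze dimensions:
Rows (vertical): 8
Columns (horizontal): 6
Dimensions: 8 × 6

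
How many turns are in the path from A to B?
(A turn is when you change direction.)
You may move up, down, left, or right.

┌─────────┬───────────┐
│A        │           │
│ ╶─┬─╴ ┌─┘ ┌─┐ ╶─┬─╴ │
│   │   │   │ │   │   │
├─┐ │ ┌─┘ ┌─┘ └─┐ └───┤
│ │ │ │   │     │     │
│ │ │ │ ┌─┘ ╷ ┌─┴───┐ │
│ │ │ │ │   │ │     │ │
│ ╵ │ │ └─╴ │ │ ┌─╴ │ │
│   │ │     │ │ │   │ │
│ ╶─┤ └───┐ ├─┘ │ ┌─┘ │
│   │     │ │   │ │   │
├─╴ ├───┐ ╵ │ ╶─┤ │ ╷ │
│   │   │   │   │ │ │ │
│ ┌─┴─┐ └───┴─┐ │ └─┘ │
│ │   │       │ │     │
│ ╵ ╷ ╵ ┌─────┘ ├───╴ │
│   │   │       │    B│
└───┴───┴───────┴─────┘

Directions: right, right, right, down, left, down, down, down, down, right, right, down, right, up, up, left, left, up, up, right, up, right, up, right, right, down, right, down, right, right, down, down, down, down, down, down
Number of turns: 19

Solution:

┌─────────┬───────────┐
│A → → ↓  │↱ → ↓      │
│ ╶─┬─╴ ┌─┘ ┌─┐ ╶─┬─╴ │
│   │↓ ↲│↱ ↑│ │↳ ↓│   │
├─┐ │ ┌─┘ ┌─┘ └─┐ └───┤
│ │ │↓│↱ ↑│     │↳ → ↓│
│ │ │ │ ┌─┘ ╷ ┌─┴───┐ │
│ │ │↓│↑│   │ │     │↓│
│ ╵ │ │ └─╴ │ │ ┌─╴ │ │
│   │↓│↑ ← ↰│ │ │   │↓│
│ ╶─┤ └───┐ ├─┘ │ ┌─┘ │
│   │↳ → ↓│↑│   │ │  ↓│
├─╴ ├───┐ ╵ │ ╶─┤ │ ╷ │
│   │   │↳ ↑│   │ │ │↓│
│ ┌─┴─┐ └───┴─┐ │ └─┘ │
│ │   │       │ │    ↓│
│ ╵ ╷ ╵ ┌─────┘ ├───╴ │
│   │   │       │    B│
└───┴───┴───────┴─────┘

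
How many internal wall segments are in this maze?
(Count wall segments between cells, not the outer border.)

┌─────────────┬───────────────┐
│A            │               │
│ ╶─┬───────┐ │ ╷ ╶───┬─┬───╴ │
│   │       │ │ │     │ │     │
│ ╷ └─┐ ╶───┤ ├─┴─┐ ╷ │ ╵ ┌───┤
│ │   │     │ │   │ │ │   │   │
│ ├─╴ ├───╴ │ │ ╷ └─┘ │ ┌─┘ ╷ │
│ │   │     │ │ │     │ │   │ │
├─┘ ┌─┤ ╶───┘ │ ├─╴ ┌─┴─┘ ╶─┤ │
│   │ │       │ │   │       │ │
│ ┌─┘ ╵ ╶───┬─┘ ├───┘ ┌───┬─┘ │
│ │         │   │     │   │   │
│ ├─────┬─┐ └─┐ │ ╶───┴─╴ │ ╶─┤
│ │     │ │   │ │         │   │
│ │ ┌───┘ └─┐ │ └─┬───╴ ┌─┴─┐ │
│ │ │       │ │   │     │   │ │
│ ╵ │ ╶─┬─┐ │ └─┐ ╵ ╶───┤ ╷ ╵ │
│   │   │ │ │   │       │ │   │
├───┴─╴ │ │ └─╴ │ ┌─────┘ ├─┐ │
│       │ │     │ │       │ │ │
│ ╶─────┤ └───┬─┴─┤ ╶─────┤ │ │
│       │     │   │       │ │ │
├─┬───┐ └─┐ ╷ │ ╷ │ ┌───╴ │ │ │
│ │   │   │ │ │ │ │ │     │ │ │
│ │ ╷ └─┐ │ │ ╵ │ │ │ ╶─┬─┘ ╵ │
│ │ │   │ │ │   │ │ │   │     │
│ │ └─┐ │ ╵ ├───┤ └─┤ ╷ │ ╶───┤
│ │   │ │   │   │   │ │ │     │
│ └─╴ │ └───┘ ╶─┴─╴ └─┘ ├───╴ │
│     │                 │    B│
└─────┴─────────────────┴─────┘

Counting internal wall segments:
Total internal walls: 196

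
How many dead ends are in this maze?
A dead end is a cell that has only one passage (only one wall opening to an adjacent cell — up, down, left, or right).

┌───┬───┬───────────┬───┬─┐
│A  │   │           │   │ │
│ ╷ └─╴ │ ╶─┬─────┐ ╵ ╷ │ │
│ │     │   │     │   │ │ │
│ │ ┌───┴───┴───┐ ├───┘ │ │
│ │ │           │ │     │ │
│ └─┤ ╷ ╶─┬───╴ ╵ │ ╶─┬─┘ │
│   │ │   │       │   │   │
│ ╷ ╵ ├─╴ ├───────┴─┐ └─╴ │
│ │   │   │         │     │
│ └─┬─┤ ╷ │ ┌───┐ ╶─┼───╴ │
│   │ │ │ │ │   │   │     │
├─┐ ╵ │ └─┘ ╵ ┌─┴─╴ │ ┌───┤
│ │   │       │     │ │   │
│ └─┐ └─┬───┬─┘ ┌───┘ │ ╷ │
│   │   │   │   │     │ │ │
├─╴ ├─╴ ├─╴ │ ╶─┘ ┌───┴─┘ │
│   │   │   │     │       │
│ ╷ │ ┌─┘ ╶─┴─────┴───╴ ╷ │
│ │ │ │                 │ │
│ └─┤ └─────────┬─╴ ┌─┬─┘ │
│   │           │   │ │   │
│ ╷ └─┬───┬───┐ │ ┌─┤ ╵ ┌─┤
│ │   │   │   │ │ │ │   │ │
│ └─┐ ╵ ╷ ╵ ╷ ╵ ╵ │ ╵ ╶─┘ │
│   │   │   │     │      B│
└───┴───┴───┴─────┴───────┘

Checking each cell for number of passages:

Dead ends found at positions:
  (0, 2)
  (0, 12)
  (1, 5)
  (1, 6)
  (2, 1)
  (3, 5)
  (3, 11)
  (4, 9)
  (5, 2)
  (5, 4)
  (5, 7)
  (6, 0)
  (7, 4)
  (7, 11)
  (8, 9)
  (9, 1)
  (9, 3)
  (10, 10)
  (11, 9)
  (11, 12)
  (12, 1)
Total dead ends: 21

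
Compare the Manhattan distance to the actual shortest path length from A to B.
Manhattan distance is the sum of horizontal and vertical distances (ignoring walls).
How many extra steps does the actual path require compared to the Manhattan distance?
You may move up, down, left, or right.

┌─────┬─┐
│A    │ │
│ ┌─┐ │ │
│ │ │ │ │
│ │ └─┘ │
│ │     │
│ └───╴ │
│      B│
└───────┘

Manhattan distance: |3 - 0| + |3 - 0| = 6
Actual path length: 6
Extra steps: 6 - 6 = 0

Solution:

┌─────┬─┐
│A    │ │
│ ┌─┐ │ │
│↓│ │ │ │
│ │ └─┘ │
│↓│     │
│ └───╴ │
│↳ → → B│
└───────┘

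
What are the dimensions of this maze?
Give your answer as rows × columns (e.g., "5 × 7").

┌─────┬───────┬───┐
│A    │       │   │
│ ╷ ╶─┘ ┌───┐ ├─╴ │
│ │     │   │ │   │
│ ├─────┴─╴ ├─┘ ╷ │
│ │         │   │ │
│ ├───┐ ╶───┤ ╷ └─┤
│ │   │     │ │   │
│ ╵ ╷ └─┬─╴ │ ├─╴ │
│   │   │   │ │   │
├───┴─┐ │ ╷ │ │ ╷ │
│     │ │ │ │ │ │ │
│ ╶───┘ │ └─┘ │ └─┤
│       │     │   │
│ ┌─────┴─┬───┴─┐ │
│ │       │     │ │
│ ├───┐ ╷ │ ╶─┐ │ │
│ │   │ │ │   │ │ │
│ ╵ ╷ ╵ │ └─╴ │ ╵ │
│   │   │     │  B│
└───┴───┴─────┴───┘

Counting the maze dimensions:
Rows (vertical): 10
Columns (horizontal): 9
Dimensions: 10 × 9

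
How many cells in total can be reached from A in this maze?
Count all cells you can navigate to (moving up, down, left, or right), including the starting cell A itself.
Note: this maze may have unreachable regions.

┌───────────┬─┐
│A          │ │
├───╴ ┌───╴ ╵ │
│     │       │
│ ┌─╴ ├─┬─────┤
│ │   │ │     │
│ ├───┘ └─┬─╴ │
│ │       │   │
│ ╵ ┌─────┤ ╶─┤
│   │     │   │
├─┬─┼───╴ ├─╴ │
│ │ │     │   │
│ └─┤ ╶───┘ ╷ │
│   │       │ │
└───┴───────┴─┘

Using BFS/flood-fill to find all reachable cells from A:
Maze size: 7 × 7 = 49 total cells
24 cell(s) are walled off and cannot be reached from A.
Reachable cells: 25

Reachable region (· marks reachable cells):

┌───────────┬─┐
│A · · · · ·│·│
├───╴ ┌───╴ ╵ │
│· · ·│· · · ·│
│ ┌─╴ ├─┬─────┤
│·│· ·│·│     │
│ ├───┘ └─┬─╴ │
│·│· · · ·│   │
│ ╵ ┌─────┤ ╶─┤
│· ·│     │   │
├─┬─┼───╴ ├─╴ │
│ │ │     │   │
│ └─┤ ╶───┘ ╷ │
│   │       │ │
└───┴───────┴─┘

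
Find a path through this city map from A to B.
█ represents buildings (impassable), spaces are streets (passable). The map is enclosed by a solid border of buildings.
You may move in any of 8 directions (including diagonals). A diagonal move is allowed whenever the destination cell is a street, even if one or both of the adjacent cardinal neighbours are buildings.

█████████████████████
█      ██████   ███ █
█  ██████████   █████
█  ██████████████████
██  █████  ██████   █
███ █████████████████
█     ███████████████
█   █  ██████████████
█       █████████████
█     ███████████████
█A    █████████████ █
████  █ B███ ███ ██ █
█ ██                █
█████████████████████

Finding the shortest path from A to B:
Movement: 8-directional
Path length: 7 steps
Directions: right → right → right → down-right → down-right → right → up-right

Solution:

█████████████████████
█      ██████   ███ █
█  ██████████   █████
█  ██████████████████
██  █████  ██████   █
███ █████████████████
█     ███████████████
█   █  ██████████████
█       █████████████
█     ███████████████
█A→→↘ █████████████ █
████ ↘█ B███ ███ ██ █
█ ██  →↗            █
█████████████████████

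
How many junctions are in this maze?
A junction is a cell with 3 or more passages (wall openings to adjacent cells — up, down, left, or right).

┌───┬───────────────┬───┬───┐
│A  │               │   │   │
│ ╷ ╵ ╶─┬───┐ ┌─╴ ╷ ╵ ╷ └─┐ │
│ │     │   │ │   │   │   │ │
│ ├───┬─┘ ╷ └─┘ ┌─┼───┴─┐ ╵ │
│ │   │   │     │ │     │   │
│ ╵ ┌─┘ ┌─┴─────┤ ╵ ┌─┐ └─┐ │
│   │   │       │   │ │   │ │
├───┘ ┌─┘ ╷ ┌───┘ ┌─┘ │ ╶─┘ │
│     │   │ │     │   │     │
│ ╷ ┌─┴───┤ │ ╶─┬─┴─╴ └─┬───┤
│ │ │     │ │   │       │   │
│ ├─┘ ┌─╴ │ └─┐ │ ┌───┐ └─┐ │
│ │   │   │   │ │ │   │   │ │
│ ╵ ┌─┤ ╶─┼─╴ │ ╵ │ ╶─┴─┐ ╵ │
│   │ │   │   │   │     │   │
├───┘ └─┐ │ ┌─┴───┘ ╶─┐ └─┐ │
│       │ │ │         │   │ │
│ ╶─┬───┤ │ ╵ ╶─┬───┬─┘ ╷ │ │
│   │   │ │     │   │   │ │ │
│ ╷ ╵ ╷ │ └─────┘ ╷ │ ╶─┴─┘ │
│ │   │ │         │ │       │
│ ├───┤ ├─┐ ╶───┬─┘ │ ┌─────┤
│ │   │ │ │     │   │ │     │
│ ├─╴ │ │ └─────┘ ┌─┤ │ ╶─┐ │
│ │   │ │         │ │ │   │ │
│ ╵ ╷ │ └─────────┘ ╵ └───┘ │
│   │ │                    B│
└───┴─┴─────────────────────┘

Checking each cell for number of passages:

Junctions found (3+ passages):
  (0, 6): 3 passages
  (0, 8): 3 passages
  (1, 2): 3 passages
  (2, 13): 3 passages
  (3, 5): 3 passages
  (3, 8): 3 passages
  (3, 11): 3 passages
  (4, 1): 3 passages
  (4, 10): 3 passages
  (5, 10): 3 passages
  (7, 9): 3 passages
  (7, 13): 3 passages
  (8, 2): 3 passages
  (8, 9): 3 passages
  (8, 11): 3 passages
  (9, 0): 3 passages
  (9, 6): 3 passages
  (10, 5): 3 passages
  (10, 10): 3 passages
  (12, 2): 3 passages
  (13, 9): 3 passages
  (13, 10): 3 passages
Total junctions: 22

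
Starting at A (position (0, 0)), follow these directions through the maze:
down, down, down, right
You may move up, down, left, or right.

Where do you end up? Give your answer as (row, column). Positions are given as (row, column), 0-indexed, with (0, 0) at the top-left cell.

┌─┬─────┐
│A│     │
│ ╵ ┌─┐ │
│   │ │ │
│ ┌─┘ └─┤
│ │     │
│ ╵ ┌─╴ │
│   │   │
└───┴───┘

Following directions step by step:
Start: (0, 0)
  down: (0, 0) → (1, 0)
  down: (1, 0) → (2, 0)
  down: (2, 0) → (3, 0)
  right: (3, 0) → (3, 1)
Final position: (3, 1)

Path taken:

┌─┬─────┐
│A│     │
│ ╵ ┌─┐ │
│↓  │ │ │
│ ┌─┘ └─┤
│↓│     │
│ ╵ ┌─╴ │
│↳ B│   │
└───┴───┘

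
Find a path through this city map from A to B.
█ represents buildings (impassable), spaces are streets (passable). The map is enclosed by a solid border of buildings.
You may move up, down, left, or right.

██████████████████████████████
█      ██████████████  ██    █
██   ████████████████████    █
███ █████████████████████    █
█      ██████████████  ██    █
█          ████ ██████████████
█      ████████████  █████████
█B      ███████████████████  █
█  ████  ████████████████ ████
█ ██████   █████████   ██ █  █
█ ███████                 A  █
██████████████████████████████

Finding the shortest path from A to B:
Movement: cardinal only
Path length: 28 steps
Directions: left → left → left → left → left → left → left → left → left → left → left → left → left → left → left → left → up → left → left → up → left → up → left → left → left → left → left → left

Solution:

██████████████████████████████
█      ██████████████  ██    █
██   ████████████████████    █
███ █████████████████████    █
█      ██████████████  ██    █
█          ████ ██████████████
█      ████████████  █████████
█B←←←←←↰███████████████████  █
█  ████↑↰████████████████ ████
█ ██████↑←↰█████████   ██ █  █
█ ███████ ↑←←←←←←←←←←←←←←←A  █
██████████████████████████████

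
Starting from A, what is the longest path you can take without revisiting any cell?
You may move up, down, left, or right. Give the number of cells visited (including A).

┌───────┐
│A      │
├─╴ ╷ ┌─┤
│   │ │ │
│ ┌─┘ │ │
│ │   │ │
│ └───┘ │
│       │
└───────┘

Finding longest simple path using DFS:
Start: (0, 0)
Longest path visits 11 cells
Path: A → right → down → left → down → down → right → right → right → up → up

Solution:

┌───────┐
│A ↓    │
├─╴ ╷ ┌─┤
│↓ ↲│ │B│
│ ┌─┘ │ │
│↓│   │↑│
│ └───┘ │
│↳ → → ↑│
└───────┘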